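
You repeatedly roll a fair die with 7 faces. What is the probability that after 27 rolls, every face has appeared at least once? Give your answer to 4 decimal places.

By inclusion–exclusion over which faces are missing,
P(all seen) = Σ_{j=0}^{7} (-1)^j C(7,j)((7-j)/7)^27
= 1.00000 - 0.10903 + 0.00238 - 0.00001 + 0.00000 - 0.00000 + 0.00000 - 0.00000
= 0.89334.

0.8933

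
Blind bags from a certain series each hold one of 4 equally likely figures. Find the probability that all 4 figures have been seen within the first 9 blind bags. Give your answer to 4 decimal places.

0.7114

Let A_i be the event that figure i is missing after 9 blind bags. By inclusion–exclusion on the A_i,
P(all seen) = Σ_{j=0}^{4} (-1)^j C(4,j)((4-j)/4)^9
= 1.00000 - 0.30034 + 0.01172 - 0.00002 + 0.00000
= 0.71136.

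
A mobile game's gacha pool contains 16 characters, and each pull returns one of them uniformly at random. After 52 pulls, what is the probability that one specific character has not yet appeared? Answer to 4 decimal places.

On each pull the fixed character fails to appear with probability 15/16.
P(still missing after 52) = (15/16)^52 = 0.03487.

0.0349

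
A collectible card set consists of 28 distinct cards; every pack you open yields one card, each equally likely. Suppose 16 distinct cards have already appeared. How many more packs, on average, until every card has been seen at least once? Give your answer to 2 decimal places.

With k distinct cards already seen, the next new one takes an expected 28/(28-k) packs.
Sum over k = 16,...,27: E = 28/12 + 28/11 + 28/10 + ... + 28/2 + 28/1 = 86.890.

86.89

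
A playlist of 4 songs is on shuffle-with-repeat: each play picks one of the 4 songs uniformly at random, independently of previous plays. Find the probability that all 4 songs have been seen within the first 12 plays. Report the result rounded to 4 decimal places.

0.8748

Let A_i be the event that song i is missing after 12 plays. By inclusion–exclusion on the A_i,
P(all seen) = Σ_{j=0}^{4} (-1)^j C(4,j)((4-j)/4)^12
= 1.00000 - 0.12671 + 0.00146 - 0.00000 + 0.00000
= 0.87476.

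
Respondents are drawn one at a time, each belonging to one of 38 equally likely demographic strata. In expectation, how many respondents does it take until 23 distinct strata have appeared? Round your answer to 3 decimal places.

With k distinct strata already seen, the next new one arrives after an expected 38/(38-k) respondents.
Sum over k = 0,...,22: E = 38/38 + 38/37 + 38/36 + ... + 38/17 + 38/16 = 34.5676.

34.568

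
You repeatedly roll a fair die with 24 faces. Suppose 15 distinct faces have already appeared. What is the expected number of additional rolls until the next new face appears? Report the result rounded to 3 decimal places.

2.667

Each roll yields a new face with probability (24-15)/24 = 9/24, so the wait is geometric with mean 24/9.
E = 24/9 = 2.6667.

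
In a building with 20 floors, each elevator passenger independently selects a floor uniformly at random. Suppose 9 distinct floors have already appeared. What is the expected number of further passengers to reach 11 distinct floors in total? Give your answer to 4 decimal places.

The wait to go from k to k+1 distinct floors is geometric with mean 20/(20-k).
Sum over k = 9,...,10: E = 20/11 + 20/10 = 3.81818.

3.8182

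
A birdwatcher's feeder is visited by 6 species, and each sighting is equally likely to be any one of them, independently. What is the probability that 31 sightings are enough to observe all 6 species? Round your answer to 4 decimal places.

0.9790

Let A_i be the event that species i is missing after 31 sightings. By inclusion–exclusion on the A_i,
P(all seen) = Σ_{j=0}^{6} (-1)^j C(6,j)((6-j)/6)^31
= 1.00000 - 0.02106 + 0.00005 - 0.00000 + 0.00000 - 0.00000 + 0.00000
= 0.97899.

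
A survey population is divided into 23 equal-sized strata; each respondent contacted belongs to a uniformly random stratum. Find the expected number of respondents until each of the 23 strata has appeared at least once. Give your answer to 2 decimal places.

85.89

Split into phases: going from k distinct to k+1 distinct takes on average 23/(23-k) respondents.
E[T] = 23/23 + 23/22 + 23/21 + ... + 23/2 + 23/1 = 23·H_{23}.
H_{23} = 3.734, so E[T] = 85.889.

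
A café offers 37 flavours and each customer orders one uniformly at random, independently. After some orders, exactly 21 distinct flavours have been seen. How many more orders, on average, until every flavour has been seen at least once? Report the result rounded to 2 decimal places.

With k distinct flavours already seen, the next new one takes an expected 37/(37-k) orders.
Sum over k = 21,...,36: E = 37/16 + 37/15 + 37/14 + ... + 37/2 + 37/1 = 125.087.

125.09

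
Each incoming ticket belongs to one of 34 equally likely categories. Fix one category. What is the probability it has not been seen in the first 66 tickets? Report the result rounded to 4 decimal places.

On each ticket the fixed category fails to appear with probability 33/34.
P(still missing after 66) = (33/34)^66 = 0.13942.

0.1394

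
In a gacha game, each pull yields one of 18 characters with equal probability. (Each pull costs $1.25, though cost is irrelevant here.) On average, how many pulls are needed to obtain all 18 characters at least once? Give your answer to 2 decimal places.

62.91

Split into phases: going from k distinct to k+1 distinct takes on average 18/(18-k) pulls.
E[T] = 18/18 + 18/17 + 18/16 + ... + 18/2 + 18/1 = 18·H_{18}.
H_{18} = 3.495, so E[T] = 62.912.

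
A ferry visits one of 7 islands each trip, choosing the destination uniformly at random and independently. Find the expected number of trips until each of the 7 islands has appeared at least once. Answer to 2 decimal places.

18.15

The wait to go from k to k+1 distinct islands is geometric with mean 7/(7-k).
E[T] = 7/7 + 7/6 + 7/5 + ... + 7/2 + 7/1 = 7·H_{7}.
H_{7} = 2.593, so E[T] = 18.150.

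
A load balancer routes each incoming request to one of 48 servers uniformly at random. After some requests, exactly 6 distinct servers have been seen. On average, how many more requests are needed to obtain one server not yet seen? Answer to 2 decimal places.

The number of requests until the next new server is geometric with success probability 42/48, so its mean is 48/42.
E = 48/42 = 1.143.

1.14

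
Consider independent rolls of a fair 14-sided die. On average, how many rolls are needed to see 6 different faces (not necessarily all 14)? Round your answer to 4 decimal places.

7.4719

Going from k to k+1 distinct takes a geometric number of rolls with mean 14/(14-k).
Sum over k = 0,...,5: E = 14/14 + 14/13 + 14/12 + 14/11 + 14/10 + 14/9 = 7.47187.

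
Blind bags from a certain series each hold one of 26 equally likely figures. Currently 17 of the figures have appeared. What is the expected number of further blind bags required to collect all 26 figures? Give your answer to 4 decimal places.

73.5532

With k distinct figures already seen, the next new one takes an expected 26/(26-k) blind bags.
Sum over k = 17,...,25: E = 26/9 + 26/8 + 26/7 + ... + 26/2 + 26/1 = 73.55317.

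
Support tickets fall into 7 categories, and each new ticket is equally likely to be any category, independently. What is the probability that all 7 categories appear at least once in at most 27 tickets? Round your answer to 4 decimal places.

0.8933

By inclusion–exclusion over which categories are missing,
P(all seen) = Σ_{j=0}^{7} (-1)^j C(7,j)((7-j)/7)^27
= 1.00000 - 0.10903 + 0.00238 - 0.00001 + 0.00000 - 0.00000 + 0.00000 - 0.00000
= 0.89334.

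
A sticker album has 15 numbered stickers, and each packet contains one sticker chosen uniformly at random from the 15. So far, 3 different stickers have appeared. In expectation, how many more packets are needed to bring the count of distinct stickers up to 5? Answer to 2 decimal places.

From k distinct to k+1 distinct takes on average 15/(15-k) packets.
Sum over k = 3,...,4: E = 15/12 + 15/11 = 2.614.

2.61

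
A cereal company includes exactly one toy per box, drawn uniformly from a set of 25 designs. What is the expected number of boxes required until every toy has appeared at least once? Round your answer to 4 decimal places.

After k distinct toys have appeared, the next box gives a new one with probability (25-k)/25, so the expected wait for the (k+1)-th is 25/(25-k).
E[T] = 25/25 + 25/24 + 25/23 + ... + 25/2 + 25/1 = 25·H_{25}.
H_{25} = 3.81596, so E[T] = 95.39895.

95.3990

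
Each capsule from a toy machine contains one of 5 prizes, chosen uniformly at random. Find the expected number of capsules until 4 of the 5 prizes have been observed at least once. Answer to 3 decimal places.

Going from k to k+1 distinct takes a geometric number of capsules with mean 5/(5-k).
Sum over k = 0,...,3: E = 5/5 + 5/4 + 5/3 + 5/2 = 6.4167.

6.417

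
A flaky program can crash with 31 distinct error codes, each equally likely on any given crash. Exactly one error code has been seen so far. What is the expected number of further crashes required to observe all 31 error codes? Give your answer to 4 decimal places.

123.8446

The wait to go from k to k+1 distinct error codes is geometric with mean 31/(31-k).
Sum over k = 1,...,30: E = 31/30 + 31/29 + 31/28 + ... + 31/2 + 31/1 = 123.84460.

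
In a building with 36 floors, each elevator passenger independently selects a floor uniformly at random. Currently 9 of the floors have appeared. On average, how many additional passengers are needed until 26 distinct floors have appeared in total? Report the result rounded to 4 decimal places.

From k distinct to k+1 distinct takes on average 36/(36-k) passengers.
Sum over k = 9,...,25: E = 36/27 + 36/26 + 36/25 + ... + 36/12 + 36/11 = 34.64959.

34.6496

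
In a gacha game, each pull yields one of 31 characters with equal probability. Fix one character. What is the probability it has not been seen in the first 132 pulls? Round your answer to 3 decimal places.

0.013

Each pull misses the fixed character with probability (31-1)/31 = 30/31, independently.
P(still missing after 132) = (30/31)^132 = 0.0132.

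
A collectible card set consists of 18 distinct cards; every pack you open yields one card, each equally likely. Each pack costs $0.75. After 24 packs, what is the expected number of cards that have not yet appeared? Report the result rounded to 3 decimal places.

For each card, P(unseen after 24) = (17/18)^24 = 0.2536.
By linearity of expectation, E[unseen] = 18·(17/18)^24 = 4.5657.

4.566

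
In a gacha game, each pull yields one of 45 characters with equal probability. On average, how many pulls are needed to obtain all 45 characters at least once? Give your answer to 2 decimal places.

197.77

The wait to go from k to k+1 distinct characters is geometric with mean 45/(45-k).
E[T] = 45/45 + 45/44 + 45/43 + ... + 45/2 + 45/1 = 45·H_{45}.
H_{45} = 4.395, so E[T] = 197.773.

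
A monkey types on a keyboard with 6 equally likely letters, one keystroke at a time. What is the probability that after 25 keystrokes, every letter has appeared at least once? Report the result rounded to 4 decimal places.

Let A_i be the event that letter i is missing after 25 keystrokes. By inclusion–exclusion on the A_i,
P(all seen) = Σ_{j=0}^{6} (-1)^j C(6,j)((6-j)/6)^25
= 1.00000 - 0.06290 + 0.00059 - 0.00000 + 0.00000 - 0.00000 + 0.00000
= 0.93770.

0.9377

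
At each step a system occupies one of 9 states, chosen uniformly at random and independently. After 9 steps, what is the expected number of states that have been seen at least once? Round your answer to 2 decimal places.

5.88

For each state, P(seen in 9 steps) = 1 - (8/9)^9 = 0.654.
By linearity of expectation, E[distinct seen] = 9·(1 - (8/9)^9) = 5.882.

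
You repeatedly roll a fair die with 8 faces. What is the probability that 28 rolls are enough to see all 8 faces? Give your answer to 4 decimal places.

0.8185

Let A_i be the event that face i is missing after 28 rolls. By inclusion–exclusion on the A_i,
P(all seen) = Σ_{j=0}^{8} (-1)^j C(8,j)((8-j)/8)^28
= 1.00000 - 0.19025 + 0.00889 - 0.00011 + 0.00000 - 0.00000 + 0.00000 - 0.00000 + 0.00000
= 0.81854.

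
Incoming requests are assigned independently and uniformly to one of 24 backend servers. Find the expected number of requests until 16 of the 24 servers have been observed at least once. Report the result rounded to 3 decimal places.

With k distinct servers already seen, the next new one arrives after an expected 24/(24-k) requests.
Sum over k = 0,...,15: E = 24/24 + 24/23 + 24/22 + ... + 24/10 + 24/9 = 25.3944.

25.394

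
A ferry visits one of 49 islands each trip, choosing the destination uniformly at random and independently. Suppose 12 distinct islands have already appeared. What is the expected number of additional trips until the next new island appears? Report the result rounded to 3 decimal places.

The number of trips until the next new island is geometric with success probability 37/49, so its mean is 49/37.
E = 49/37 = 1.3243.

1.324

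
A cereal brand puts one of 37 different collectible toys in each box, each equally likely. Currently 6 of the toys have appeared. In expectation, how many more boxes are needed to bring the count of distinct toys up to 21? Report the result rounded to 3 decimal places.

23.921

With k distinct toys already seen, the next new one takes an expected 37/(37-k) boxes.
Sum over k = 6,...,20: E = 37/31 + 37/30 + 37/29 + ... + 37/18 + 37/17 = 23.9211.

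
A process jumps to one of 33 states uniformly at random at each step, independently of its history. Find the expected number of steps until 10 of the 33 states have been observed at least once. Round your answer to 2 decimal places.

11.70

Going from k to k+1 distinct takes a geometric number of steps with mean 33/(33-k).
Sum over k = 0,...,9: E = 33/33 + 33/32 + 33/31 + ... + 33/25 + 33/24 = 11.699.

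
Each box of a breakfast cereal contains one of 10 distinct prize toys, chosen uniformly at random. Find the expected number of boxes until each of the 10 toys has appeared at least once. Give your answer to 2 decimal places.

29.29

The wait to go from k to k+1 distinct toys is geometric with mean 10/(10-k).
E[T] = 10/10 + 10/9 + 10/8 + ... + 10/2 + 10/1 = 10·H_{10}.
H_{10} = 2.929, so E[T] = 29.290.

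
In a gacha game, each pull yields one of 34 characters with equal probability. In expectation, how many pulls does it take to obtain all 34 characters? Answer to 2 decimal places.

The wait to go from k to k+1 distinct characters is geometric with mean 34/(34-k).
E[T] = 34/34 + 34/33 + 34/32 + ... + 34/2 + 34/1 = 34·H_{34}.
H_{34} = 4.118, so E[T] = 140.019.

140.02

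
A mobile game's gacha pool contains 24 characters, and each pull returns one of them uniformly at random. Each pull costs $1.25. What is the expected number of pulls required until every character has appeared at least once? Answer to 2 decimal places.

After k distinct characters have appeared, the next pull gives a new one with probability (24-k)/24, so the expected wait for the (k+1)-th is 24/(24-k).
E[T] = 24/24 + 24/23 + 24/22 + ... + 24/2 + 24/1 = 24·H_{24}.
H_{24} = 3.776, so E[T] = 90.623.

90.62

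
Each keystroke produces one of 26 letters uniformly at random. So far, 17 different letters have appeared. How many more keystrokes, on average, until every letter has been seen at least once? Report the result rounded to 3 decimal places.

The wait to go from k to k+1 distinct letters is geometric with mean 26/(26-k).
Sum over k = 17,...,25: E = 26/9 + 26/8 + 26/7 + ... + 26/2 + 26/1 = 73.5532.

73.553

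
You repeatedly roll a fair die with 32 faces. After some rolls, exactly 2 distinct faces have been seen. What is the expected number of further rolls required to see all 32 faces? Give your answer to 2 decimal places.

127.84

With k distinct faces already seen, the next new one takes an expected 32/(32-k) rolls.
Sum over k = 2,...,31: E = 32/30 + 32/29 + 32/28 + ... + 32/2 + 32/1 = 127.840.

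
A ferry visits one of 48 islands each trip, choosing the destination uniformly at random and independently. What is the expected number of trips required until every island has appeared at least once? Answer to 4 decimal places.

214.0223

The wait to go from k to k+1 distinct islands is geometric with mean 48/(48-k).
E[T] = 48/48 + 48/47 + 48/46 + ... + 48/2 + 48/1 = 48·H_{48}.
H_{48} = 4.45880, so E[T] = 214.02226.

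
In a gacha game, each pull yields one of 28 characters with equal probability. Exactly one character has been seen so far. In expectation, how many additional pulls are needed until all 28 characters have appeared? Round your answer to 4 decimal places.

108.9608

From k distinct to k+1 distinct takes on average 28/(28-k) pulls.
Sum over k = 1,...,27: E = 28/27 + 28/26 + 28/25 + ... + 28/2 + 28/1 = 108.96079.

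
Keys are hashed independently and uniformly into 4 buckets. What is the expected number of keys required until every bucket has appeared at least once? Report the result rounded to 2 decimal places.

8.33

After k distinct buckets have appeared, the next key gives a new one with probability (4-k)/4, so the expected wait for the (k+1)-th is 4/(4-k).
E[T] = 4/4 + 4/3 + 4/2 + 4/1 = 4·H_{4}.
H_{4} = 2.083, so E[T] = 8.333.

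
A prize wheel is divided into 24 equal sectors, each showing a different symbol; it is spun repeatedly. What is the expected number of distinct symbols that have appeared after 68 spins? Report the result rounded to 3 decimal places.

22.672

For each symbol, P(seen in 68 spins) = 1 - (23/24)^68 = 0.9446.
By linearity of expectation, E[distinct seen] = 24·(1 - (23/24)^68) = 22.6716.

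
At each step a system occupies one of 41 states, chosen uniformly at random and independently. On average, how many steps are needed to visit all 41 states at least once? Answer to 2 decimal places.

The wait to go from k to k+1 distinct states is geometric with mean 41/(41-k).
E[T] = 41/41 + 41/40 + 41/39 + ... + 41/2 + 41/1 = 41·H_{41}.
H_{41} = 4.303, so E[T] = 176.420.

176.42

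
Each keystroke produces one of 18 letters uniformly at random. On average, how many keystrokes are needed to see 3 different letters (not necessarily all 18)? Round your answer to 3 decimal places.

3.184

Going from k to k+1 distinct takes a geometric number of keystrokes with mean 18/(18-k).
Sum over k = 0,...,2: E = 18/18 + 18/17 + 18/16 = 3.1838.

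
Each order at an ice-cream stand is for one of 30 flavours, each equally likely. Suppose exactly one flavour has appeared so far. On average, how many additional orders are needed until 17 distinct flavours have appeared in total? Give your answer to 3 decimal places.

23.446

From k distinct to k+1 distinct takes on average 30/(30-k) orders.
Sum over k = 1,...,16: E = 30/29 + 30/28 + 30/27 + ... + 30/15 + 30/14 = 23.4456.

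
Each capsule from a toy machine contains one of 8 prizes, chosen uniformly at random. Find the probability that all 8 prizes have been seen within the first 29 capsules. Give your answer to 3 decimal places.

Let A_i be the event that prize i is missing after 29 capsules. By inclusion–exclusion on the A_i,
P(all seen) = Σ_{j=0}^{8} (-1)^j C(8,j)((8-j)/8)^29
= 1.0000 - 0.1665 + 0.0067 - 0.0001 + 0.0000 - 0.0000 + 0.0000 - 0.0000 + 0.0000
= 0.8401.

0.840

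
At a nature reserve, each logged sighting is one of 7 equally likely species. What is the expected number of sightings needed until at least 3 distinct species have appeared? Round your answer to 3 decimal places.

Going from k to k+1 distinct takes a geometric number of sightings with mean 7/(7-k).
Sum over k = 0,...,2: E = 7/7 + 7/6 + 7/5 = 3.5667.

3.567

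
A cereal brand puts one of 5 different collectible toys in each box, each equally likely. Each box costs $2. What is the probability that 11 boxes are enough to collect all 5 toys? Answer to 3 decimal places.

0.606

By inclusion–exclusion over which toys are missing,
P(all seen) = Σ_{j=0}^{5} (-1)^j C(5,j)((5-j)/5)^11
= 1.0000 - 0.4295 + 0.0363 - 0.0004 + 0.0000 - 0.0000
= 0.6064.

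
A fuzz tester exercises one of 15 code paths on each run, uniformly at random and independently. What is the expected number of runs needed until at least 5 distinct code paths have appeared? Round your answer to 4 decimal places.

5.8389

Going from k to k+1 distinct takes a geometric number of runs with mean 15/(15-k).
Sum over k = 0,...,4: E = 15/15 + 15/14 + 15/13 + 15/12 + 15/11 = 5.83891.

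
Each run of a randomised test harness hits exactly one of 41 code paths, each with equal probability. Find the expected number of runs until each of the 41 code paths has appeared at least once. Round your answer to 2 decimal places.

176.42

The wait to go from k to k+1 distinct code paths is geometric with mean 41/(41-k).
E[T] = 41/41 + 41/40 + 41/39 + ... + 41/2 + 41/1 = 41·H_{41}.
H_{41} = 4.303, so E[T] = 176.420.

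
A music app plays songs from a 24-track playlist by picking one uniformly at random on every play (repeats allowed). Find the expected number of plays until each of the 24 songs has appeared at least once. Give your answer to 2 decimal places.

90.62

After k distinct songs have appeared, the next play gives a new one with probability (24-k)/24, so the expected wait for the (k+1)-th is 24/(24-k).
E[T] = 24/24 + 24/23 + 24/22 + ... + 24/2 + 24/1 = 24·H_{24}.
H_{24} = 3.776, so E[T] = 90.623.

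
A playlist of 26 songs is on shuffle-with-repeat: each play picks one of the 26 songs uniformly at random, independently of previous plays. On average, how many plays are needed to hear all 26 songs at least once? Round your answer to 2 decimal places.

The wait to go from k to k+1 distinct songs is geometric with mean 26/(26-k).
E[T] = 26/26 + 26/25 + 26/24 + ... + 26/2 + 26/1 = 26·H_{26}.
H_{26} = 3.854, so E[T] = 100.215.

100.21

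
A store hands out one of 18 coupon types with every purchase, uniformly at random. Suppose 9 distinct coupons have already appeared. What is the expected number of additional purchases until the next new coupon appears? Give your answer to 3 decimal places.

Each purchase yields a new coupon with probability (18-9)/18 = 9/18, so the wait is geometric with mean 18/9.
E = 18/9 = 2.0000.

2.000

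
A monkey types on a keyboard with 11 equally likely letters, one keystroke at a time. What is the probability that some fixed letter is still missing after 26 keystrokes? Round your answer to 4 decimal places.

On each keystroke the fixed letter fails to appear with probability 10/11.
P(still missing after 26) = (10/11)^26 = 0.08391.

0.0839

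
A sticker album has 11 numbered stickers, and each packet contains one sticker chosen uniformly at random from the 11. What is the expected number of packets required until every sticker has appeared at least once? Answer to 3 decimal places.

After k distinct stickers have appeared, the next packet gives a new one with probability (11-k)/11, so the expected wait for the (k+1)-th is 11/(11-k).
E[T] = 11/11 + 11/10 + 11/9 + ... + 11/2 + 11/1 = 11·H_{11}.
H_{11} = 3.0199, so E[T] = 33.2187.

33.219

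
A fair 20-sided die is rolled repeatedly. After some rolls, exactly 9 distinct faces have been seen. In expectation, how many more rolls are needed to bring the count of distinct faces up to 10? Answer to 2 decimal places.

1.82

With k distinct faces already seen, the next new one takes an expected 20/(20-k) rolls.
Only the k = 9 term is needed: E = 20/11 = 1.818.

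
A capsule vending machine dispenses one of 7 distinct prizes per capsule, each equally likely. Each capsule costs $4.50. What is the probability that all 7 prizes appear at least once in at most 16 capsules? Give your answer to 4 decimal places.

0.4977

By inclusion–exclusion over which prizes are missing,
P(all seen) = Σ_{j=0}^{7} (-1)^j C(7,j)((7-j)/7)^16
= 1.00000 - 0.59422 + 0.09642 - 0.00452 + 0.00005 - 0.00000 + 0.00000 - 0.00000
= 0.49772.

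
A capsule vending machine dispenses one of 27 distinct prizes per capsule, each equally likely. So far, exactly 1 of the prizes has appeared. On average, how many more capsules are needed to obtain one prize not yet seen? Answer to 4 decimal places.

The number of capsules until the next new prize is geometric with success probability 26/27, so its mean is 27/26.
E = 27/26 = 1.03846.

1.0385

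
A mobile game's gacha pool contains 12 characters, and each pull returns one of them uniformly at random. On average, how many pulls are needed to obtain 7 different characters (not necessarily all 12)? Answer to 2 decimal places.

With k distinct characters already seen, the next new one arrives after an expected 12/(12-k) pulls.
Sum over k = 0,...,6: E = 12/12 + 12/11 + 12/10 + ... + 12/7 + 12/6 = 9.839.

9.84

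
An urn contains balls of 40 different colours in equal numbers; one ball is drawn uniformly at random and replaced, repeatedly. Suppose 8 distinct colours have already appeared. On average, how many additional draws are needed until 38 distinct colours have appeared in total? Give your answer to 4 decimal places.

102.3398

The wait to go from k to k+1 distinct colours is geometric with mean 40/(40-k).
Sum over k = 8,...,37: E = 40/32 + 40/31 + 40/30 + ... + 40/4 + 40/3 = 102.33981.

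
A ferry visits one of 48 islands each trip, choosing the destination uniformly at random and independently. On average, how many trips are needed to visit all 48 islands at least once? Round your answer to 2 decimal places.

The wait to go from k to k+1 distinct islands is geometric with mean 48/(48-k).
E[T] = 48/48 + 48/47 + 48/46 + ... + 48/2 + 48/1 = 48·H_{48}.
H_{48} = 4.459, so E[T] = 214.022.

214.02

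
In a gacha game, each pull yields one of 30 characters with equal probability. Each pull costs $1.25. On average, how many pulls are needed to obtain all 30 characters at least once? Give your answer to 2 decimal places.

119.85

The wait to go from k to k+1 distinct characters is geometric with mean 30/(30-k).
E[T] = 30/30 + 30/29 + 30/28 + ... + 30/2 + 30/1 = 30·H_{30}.
H_{30} = 3.995, so E[T] = 119.850.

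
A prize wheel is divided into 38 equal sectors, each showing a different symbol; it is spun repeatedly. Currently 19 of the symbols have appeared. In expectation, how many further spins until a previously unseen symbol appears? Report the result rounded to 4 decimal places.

The number of spins until the next new symbol is geometric with success probability 19/38, so its mean is 38/19.
E = 38/19 = 2.00000.

2.0000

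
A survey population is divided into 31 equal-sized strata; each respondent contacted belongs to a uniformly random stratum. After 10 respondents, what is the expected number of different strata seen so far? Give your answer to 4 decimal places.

For each stratum, P(seen in 10 respondents) = 1 - (30/31)^10 = 0.27956.
By linearity of expectation, E[distinct seen] = 31·(1 - (30/31)^10) = 8.66647.

8.6665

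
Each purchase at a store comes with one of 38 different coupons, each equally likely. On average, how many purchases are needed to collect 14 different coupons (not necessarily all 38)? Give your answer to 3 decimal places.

With k distinct coupons already seen, the next new one arrives after an expected 38/(38-k) purchases.
Sum over k = 0,...,13: E = 38/38 + 38/37 + 38/36 + ... + 38/26 + 38/25 = 17.1739.

17.174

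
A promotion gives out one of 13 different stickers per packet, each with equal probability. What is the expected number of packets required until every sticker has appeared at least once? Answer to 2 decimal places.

41.34

Split into phases: going from k distinct to k+1 distinct takes on average 13/(13-k) packets.
E[T] = 13/13 + 13/12 + 13/11 + ... + 13/2 + 13/1 = 13·H_{13}.
H_{13} = 3.180, so E[T] = 41.342.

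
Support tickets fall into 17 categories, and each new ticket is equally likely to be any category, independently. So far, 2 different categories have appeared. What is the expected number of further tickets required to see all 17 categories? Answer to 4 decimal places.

With k distinct categories already seen, the next new one takes an expected 17/(17-k) tickets.
Sum over k = 2,...,16: E = 17/15 + 17/14 + 17/13 + ... + 17/2 + 17/1 = 56.40989.

56.4099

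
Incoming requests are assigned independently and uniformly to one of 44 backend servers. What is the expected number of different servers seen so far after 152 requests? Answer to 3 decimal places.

For each server, P(seen in 152 requests) = 1 - (43/44)^152 = 0.9696.
By linearity of expectation, E[distinct seen] = 44·(1 - (43/44)^152) = 42.6639.

42.664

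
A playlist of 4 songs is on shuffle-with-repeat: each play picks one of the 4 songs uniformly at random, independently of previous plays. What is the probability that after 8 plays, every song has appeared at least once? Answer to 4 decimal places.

0.6229

By inclusion–exclusion over which songs are missing,
P(all seen) = Σ_{j=0}^{4} (-1)^j C(4,j)((4-j)/4)^8
= 1.00000 - 0.40045 + 0.02344 - 0.00006 + 0.00000
= 0.62292.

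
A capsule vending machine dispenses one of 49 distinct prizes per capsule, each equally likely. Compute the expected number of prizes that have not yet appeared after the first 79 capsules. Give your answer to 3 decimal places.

9.611

For each prize, P(unseen after 79) = (48/49)^79 = 0.1961.
By linearity of expectation, E[unseen] = 49·(48/49)^79 = 9.6109.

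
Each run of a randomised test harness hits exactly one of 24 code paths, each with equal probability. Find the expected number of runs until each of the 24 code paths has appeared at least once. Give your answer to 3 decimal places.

90.623

Split into phases: going from k distinct to k+1 distinct takes on average 24/(24-k) runs.
E[T] = 24/24 + 24/23 + 24/22 + ... + 24/2 + 24/1 = 24·H_{24}.
H_{24} = 3.7760, so E[T] = 90.6230.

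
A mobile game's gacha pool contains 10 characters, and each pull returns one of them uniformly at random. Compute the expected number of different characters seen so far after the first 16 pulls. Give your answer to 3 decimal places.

For each character, P(seen in 16 pulls) = 1 - (9/10)^16 = 0.8147.
By linearity of expectation, E[distinct seen] = 10·(1 - (9/10)^16) = 8.1470.

8.147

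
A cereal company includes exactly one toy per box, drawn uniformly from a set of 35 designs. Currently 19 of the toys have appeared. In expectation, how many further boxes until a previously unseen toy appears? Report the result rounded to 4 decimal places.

Each box yields a new toy with probability (35-19)/35 = 16/35, so the wait is geometric with mean 35/16.
E = 35/16 = 2.18750.

2.1875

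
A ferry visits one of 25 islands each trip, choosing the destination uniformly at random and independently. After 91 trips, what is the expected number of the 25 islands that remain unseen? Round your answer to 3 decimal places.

For each island, P(unseen after 91) = (24/25)^91 = 0.0244.
By linearity of expectation, E[unseen] = 25·(24/25)^91 = 0.6090.

0.609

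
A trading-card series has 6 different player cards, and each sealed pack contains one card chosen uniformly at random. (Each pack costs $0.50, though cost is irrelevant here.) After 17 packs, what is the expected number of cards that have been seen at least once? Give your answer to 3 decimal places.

5.730

For each card, P(seen in 17 packs) = 1 - (5/6)^17 = 0.9549.
By linearity of expectation, E[distinct seen] = 6·(1 - (5/6)^17) = 5.7296.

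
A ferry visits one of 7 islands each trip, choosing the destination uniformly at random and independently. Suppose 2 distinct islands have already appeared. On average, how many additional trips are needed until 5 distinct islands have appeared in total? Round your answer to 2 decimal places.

5.48

The wait to go from k to k+1 distinct islands is geometric with mean 7/(7-k).
Sum over k = 2,...,4: E = 7/5 + 7/4 + 7/3 = 5.483.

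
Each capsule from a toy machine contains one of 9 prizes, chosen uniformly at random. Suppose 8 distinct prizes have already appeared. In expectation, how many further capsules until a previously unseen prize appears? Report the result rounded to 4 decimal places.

9.0000

The number of capsules until the next new prize is geometric with success probability 1/9, so its mean is 9/1.
E = 9/1 = 9.00000.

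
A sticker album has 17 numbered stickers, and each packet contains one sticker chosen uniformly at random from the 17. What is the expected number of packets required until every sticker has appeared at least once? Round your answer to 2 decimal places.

58.47

After k distinct stickers have appeared, the next packet gives a new one with probability (17-k)/17, so the expected wait for the (k+1)-th is 17/(17-k).
E[T] = 17/17 + 17/16 + 17/15 + ... + 17/2 + 17/1 = 17·H_{17}.
H_{17} = 3.440, so E[T] = 58.472.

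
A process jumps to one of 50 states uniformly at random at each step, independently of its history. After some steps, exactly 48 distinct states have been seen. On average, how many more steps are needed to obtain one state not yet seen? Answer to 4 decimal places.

25.0000

Each step yields a new state with probability (50-48)/50 = 2/50, so the wait is geometric with mean 50/2.
E = 50/2 = 25.00000.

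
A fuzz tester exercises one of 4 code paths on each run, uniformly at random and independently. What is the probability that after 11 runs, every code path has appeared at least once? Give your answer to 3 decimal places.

Let A_i be the event that code path i is missing after 11 runs. By inclusion–exclusion on the A_i,
P(all seen) = Σ_{j=0}^{4} (-1)^j C(4,j)((4-j)/4)^11
= 1.0000 - 0.1689 + 0.0029 - 0.0000 + 0.0000
= 0.8340.

0.834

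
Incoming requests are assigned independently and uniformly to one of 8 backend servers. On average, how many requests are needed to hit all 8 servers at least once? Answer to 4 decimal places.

21.7429

The wait to go from k to k+1 distinct servers is geometric with mean 8/(8-k).
E[T] = 8/8 + 8/7 + 8/6 + ... + 8/2 + 8/1 = 8·H_{8}.
H_{8} = 2.71786, so E[T] = 21.74286.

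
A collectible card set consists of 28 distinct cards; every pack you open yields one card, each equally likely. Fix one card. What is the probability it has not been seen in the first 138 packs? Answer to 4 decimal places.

Each pack misses the fixed card with probability (28-1)/28 = 27/28, independently.
P(still missing after 138) = (27/28)^138 = 0.00661.

0.0066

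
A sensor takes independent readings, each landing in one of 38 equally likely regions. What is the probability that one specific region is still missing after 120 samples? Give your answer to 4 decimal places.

On each sample the fixed region fails to appear with probability 37/38.
P(still missing after 120) = (37/38)^120 = 0.04075.

0.0408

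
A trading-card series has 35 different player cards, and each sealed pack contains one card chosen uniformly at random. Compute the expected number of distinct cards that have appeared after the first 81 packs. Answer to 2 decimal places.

31.66

For each card, P(seen in 81 packs) = 1 - (34/35)^81 = 0.904.
By linearity of expectation, E[distinct seen] = 35·(1 - (34/35)^81) = 31.655.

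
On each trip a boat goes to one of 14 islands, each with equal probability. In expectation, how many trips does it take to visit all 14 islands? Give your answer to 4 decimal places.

45.5219

Split into phases: going from k distinct to k+1 distinct takes on average 14/(14-k) trips.
E[T] = 14/14 + 14/13 + 14/12 + ... + 14/2 + 14/1 = 14·H_{14}.
H_{14} = 3.25156, so E[T] = 45.52187.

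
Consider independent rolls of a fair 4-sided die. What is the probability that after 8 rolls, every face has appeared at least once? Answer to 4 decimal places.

0.6229

By inclusion–exclusion over which faces are missing,
P(all seen) = Σ_{j=0}^{4} (-1)^j C(4,j)((4-j)/4)^8
= 1.00000 - 0.40045 + 0.02344 - 0.00006 + 0.00000
= 0.62292.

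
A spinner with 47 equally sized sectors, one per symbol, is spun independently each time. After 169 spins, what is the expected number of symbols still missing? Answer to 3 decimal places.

1.241

For each symbol, P(unseen after 169) = (46/47)^169 = 0.0264.
By linearity of expectation, E[unseen] = 47·(46/47)^169 = 1.2406.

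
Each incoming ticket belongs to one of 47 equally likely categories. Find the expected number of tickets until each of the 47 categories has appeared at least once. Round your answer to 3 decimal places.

208.584

Split into phases: going from k distinct to k+1 distinct takes on average 47/(47-k) tickets.
E[T] = 47/47 + 47/46 + 47/45 + ... + 47/2 + 47/1 = 47·H_{47}.
H_{47} = 4.4380, so E[T] = 208.5843.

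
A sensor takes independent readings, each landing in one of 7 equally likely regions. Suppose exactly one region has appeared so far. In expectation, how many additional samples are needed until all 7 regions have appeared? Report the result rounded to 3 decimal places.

17.150

With k distinct regions already seen, the next new one takes an expected 7/(7-k) samples.
Sum over k = 1,...,6: E = 7/6 + 7/5 + 7/4 + 7/3 + 7/2 + 7/1 = 17.1500.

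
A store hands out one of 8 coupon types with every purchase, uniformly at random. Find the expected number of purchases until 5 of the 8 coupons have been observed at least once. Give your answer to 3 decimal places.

7.076

Going from k to k+1 distinct takes a geometric number of purchases with mean 8/(8-k).
Sum over k = 0,...,4: E = 8/8 + 8/7 + 8/6 + 8/5 + 8/4 = 7.0762.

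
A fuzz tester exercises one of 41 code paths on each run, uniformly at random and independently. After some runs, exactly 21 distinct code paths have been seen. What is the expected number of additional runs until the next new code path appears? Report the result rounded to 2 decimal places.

The number of runs until the next new code path is geometric with success probability 20/41, so its mean is 41/20.
E = 41/20 = 2.050.

2.05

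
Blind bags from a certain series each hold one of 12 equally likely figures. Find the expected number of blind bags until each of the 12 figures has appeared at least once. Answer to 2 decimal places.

37.24

Split into phases: going from k distinct to k+1 distinct takes on average 12/(12-k) blind bags.
E[T] = 12/12 + 12/11 + 12/10 + ... + 12/2 + 12/1 = 12·H_{12}.
H_{12} = 3.103, so E[T] = 37.239.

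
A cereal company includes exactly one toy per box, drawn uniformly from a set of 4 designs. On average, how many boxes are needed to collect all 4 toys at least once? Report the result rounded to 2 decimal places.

The wait to go from k to k+1 distinct toys is geometric with mean 4/(4-k).
E[T] = 4/4 + 4/3 + 4/2 + 4/1 = 4·H_{4}.
H_{4} = 2.083, so E[T] = 8.333.

8.33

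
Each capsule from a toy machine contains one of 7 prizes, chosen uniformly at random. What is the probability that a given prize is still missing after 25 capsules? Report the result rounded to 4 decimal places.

0.0212

Each capsule misses the fixed prize with probability (7-1)/7 = 6/7, independently.
P(still missing after 25) = (6/7)^25 = 0.02120.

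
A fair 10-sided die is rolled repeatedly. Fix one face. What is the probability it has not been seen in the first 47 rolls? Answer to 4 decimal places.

0.0071

Each roll misses the fixed face with probability (10-1)/10 = 9/10, independently.
P(still missing after 47) = (9/10)^47 = 0.00707.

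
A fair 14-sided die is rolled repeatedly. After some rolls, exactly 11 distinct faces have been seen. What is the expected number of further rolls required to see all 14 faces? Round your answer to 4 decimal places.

With k distinct faces already seen, the next new one takes an expected 14/(14-k) rolls.
Sum over k = 11,...,13: E = 14/3 + 14/2 + 14/1 = 25.66667.

25.6667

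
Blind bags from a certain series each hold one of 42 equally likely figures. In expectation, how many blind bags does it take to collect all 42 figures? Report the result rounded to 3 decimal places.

181.723

After k distinct figures have appeared, the next blind bag gives a new one with probability (42-k)/42, so the expected wait for the (k+1)-th is 42/(42-k).
E[T] = 42/42 + 42/41 + 42/40 + ... + 42/2 + 42/1 = 42·H_{42}.
H_{42} = 4.3267, so E[T] = 181.7232.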